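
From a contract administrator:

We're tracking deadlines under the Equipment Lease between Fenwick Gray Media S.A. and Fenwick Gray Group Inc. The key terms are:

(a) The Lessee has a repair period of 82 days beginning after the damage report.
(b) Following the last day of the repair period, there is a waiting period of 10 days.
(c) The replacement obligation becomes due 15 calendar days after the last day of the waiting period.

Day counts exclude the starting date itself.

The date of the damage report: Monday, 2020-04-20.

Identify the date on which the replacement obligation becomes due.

The last day of the repair period: 82 calendar days after 2020-04-20 is 2020-07-11.
The last day of the waiting period: 2020-07-11 + 10 days = 2020-07-21.
Adding 15 calendar days to 2020-07-21 gives 2020-08-05, which is the date on which the replacement obligation becomes due.

2020-08-05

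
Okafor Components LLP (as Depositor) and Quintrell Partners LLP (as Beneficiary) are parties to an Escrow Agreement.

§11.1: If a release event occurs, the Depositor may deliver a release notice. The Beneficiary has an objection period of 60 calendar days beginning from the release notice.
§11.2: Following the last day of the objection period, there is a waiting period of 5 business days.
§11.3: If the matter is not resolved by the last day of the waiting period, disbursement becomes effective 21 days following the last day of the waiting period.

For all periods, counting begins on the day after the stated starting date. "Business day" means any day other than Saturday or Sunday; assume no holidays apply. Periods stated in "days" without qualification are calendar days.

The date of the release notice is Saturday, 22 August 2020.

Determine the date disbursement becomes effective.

18 November 2020

The last day of the objection period: 22 August 2020 + 60 days = 21 October 2020.
The last day of the waiting period: counting 5 business days from Wednesday, 21 October 2020 (Oct 22, Oct 23, Oct 26, Oct 27, Oct 28, skipping weekends) reaches Wednesday, 28 October 2020.
The date disbursement becomes effective: 21 calendar days after 28 October 2020 is 18 November 2020.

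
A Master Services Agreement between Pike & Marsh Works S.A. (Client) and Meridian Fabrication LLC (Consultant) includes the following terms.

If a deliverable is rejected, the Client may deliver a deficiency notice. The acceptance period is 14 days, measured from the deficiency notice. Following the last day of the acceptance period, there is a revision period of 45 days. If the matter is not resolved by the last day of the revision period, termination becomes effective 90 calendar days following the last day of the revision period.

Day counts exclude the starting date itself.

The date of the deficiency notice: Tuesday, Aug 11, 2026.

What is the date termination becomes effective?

The last day of the acceptance period: 14 calendar days after Aug 11, 2026 is Aug 25, 2026.
The last day of the revision period: 45 calendar days after Aug 25, 2026 is Oct 9, 2026.
The date termination becomes effective: 90 calendar days after Oct 9, 2026 is Jan 7, 2027.

Jan 7, 2027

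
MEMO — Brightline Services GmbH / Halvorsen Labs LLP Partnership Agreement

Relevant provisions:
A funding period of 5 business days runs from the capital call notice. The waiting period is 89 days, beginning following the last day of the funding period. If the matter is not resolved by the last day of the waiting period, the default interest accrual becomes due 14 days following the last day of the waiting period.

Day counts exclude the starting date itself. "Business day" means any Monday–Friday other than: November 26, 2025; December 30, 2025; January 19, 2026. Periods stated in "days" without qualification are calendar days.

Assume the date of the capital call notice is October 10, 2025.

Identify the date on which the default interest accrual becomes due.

The last day of the funding period: 5 business days after Friday, October 10, 2025, skipping weekends — Oct 13, Oct 14, Oct 15, Oct 16, Oct 17 — lands on Friday, October 17, 2025.
The last day of the waiting period: 89 calendar days after October 17, 2025 is January 14, 2026.
Adding 14 calendar days to January 14, 2026 gives January 28, 2026, which is the date on which the default interest accrual becomes due.

January 28, 2026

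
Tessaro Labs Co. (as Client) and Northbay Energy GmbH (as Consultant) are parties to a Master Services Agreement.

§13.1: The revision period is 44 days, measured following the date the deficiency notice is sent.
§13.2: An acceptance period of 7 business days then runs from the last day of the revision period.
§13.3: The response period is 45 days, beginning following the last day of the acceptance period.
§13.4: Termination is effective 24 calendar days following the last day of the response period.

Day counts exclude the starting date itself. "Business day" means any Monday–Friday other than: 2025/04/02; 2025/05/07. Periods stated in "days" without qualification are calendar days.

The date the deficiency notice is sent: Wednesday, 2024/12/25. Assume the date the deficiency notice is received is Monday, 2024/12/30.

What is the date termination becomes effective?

2025/04/28

The last day of the revision period: 2024/12/25 + 44 days = 2025/02/07.
The last day of the acceptance period: 7 business days after Friday, 2025/02/07, skipping weekends — Feb 10, Feb 11, Feb 12, Feb 13, Feb 14, Feb 17, Feb 18 — lands on Tuesday, 2025/02/18.
Adding 45 calendar days to 2025/02/18 gives 2025/04/04, which is the last day of the response period.
The date termination becomes effective: 24 calendar days after 2025/04/04 is 2025/04/28.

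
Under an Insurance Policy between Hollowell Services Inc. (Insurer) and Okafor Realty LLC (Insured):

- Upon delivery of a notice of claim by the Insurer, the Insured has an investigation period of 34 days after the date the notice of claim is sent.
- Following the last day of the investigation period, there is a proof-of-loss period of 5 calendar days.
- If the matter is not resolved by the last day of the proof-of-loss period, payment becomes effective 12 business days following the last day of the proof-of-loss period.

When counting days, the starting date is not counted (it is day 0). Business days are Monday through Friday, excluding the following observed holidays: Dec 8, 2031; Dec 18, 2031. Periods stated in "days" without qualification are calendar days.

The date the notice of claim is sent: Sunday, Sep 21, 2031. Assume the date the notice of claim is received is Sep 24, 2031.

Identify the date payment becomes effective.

Adding 34 calendar days to Sep 21, 2031 gives Oct 25, 2031, which is the last day of the investigation period.
The last day of the proof-of-loss period: Oct 25, 2031 + 5 days = Oct 30, 2031.
The date payment becomes effective: counting 12 business days from Thursday, Oct 30, 2031 (Oct 31, Nov 3, Nov 4, Nov 5, …, Nov 13, Nov 14, Nov 17, skipping weekends) reaches Monday, Nov 17, 2031.

Nov 17, 2031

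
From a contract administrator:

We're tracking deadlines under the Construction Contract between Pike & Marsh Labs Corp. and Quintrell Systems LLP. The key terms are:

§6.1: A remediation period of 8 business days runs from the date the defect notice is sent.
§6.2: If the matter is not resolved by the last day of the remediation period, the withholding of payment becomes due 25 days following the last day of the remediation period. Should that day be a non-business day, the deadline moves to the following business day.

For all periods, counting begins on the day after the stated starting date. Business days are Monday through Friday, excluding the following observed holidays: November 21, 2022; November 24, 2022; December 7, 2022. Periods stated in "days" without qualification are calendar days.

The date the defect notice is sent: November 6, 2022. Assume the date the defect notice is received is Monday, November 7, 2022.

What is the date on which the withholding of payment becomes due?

December 12, 2022

The last day of the remediation period: 8 business days after Sunday, November 6, 2022, skipping weekends — Nov 7, Nov 8, Nov 9, Nov 10, Nov 11, Nov 14, Nov 15, Nov 16 — lands on Wednesday, November 16, 2022.
The date on which the withholding of payment becomes due: November 16, 2022 + 25 days = December 11, 2022. That falls on a Sunday, so it rolls to the next business day, Monday, December 12, 2022.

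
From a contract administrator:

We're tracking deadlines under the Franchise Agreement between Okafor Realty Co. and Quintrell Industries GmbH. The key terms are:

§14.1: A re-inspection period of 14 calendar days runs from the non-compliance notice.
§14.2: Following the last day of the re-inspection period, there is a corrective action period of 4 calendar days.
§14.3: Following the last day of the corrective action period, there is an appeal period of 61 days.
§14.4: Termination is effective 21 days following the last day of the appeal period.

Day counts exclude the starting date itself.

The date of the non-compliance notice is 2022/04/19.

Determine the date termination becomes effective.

2022/07/28

The last day of the re-inspection period: 14 calendar days after 2022/04/19 is 2022/05/03.
The last day of the corrective action period: 2022/05/03 + 4 days = 2022/05/07.
Adding 61 calendar days to 2022/05/07 gives 2022/07/07, which is the last day of the appeal period.
The date termination becomes effective: 21 calendar days after 2022/07/07 is 2022/07/28.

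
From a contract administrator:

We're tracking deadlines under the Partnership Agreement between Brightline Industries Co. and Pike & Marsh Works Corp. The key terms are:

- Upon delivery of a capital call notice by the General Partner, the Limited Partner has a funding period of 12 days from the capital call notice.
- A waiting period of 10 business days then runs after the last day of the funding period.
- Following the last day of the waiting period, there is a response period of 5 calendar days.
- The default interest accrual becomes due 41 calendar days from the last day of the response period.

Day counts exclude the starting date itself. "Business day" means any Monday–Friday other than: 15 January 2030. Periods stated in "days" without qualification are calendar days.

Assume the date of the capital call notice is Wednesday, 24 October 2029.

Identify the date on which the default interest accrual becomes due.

4 January 2030

Adding 12 calendar days to 24 October 2029 gives 5 November 2029, which is the last day of the funding period.
The last day of the waiting period: counting 10 business days from Monday, 5 November 2029 (Nov 6, Nov 7, Nov 8, Nov 9, Nov 12, Nov 13, Nov 14, Nov 15, Nov 16, Nov 19, skipping weekends) reaches Monday, 19 November 2029.
The last day of the response period: 5 calendar days after 19 November 2029 is 24 November 2029.
The date on which the default interest accrual becomes due: 41 calendar days after 24 November 2029 is 4 January 2030.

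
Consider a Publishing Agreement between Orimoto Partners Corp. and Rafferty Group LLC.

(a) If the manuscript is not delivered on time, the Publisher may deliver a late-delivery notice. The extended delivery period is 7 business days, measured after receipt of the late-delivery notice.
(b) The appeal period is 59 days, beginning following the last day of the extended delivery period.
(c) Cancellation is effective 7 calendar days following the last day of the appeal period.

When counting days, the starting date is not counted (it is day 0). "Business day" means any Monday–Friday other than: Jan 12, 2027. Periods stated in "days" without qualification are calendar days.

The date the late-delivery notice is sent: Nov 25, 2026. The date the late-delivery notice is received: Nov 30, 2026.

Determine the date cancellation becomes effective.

Feb 13, 2027

From Monday, Nov 30, 2026, 7 business days (Dec 1, Dec 2, Dec 3, Dec 4, Dec 7, Dec 8, Dec 9, skipping weekends) brings us to Wednesday, Dec 9, 2026, which is the last day of the extended delivery period.
Adding 59 calendar days to Dec 9, 2026 gives Feb 6, 2027, which is the last day of the appeal period.
The date cancellation becomes effective: Feb 6, 2027 + 7 days = Feb 13, 2027.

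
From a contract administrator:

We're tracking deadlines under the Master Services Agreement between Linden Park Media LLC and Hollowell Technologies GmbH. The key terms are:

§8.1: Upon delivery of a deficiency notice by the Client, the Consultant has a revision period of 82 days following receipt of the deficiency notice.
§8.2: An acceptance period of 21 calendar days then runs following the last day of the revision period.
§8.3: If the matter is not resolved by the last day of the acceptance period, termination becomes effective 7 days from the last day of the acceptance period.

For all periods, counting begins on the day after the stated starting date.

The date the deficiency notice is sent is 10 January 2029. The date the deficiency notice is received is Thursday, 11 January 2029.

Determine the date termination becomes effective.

Adding 82 calendar days to 11 January 2029 gives 3 April 2029, which is the last day of the revision period.
The last day of the acceptance period: 21 calendar days after 3 April 2029 is 24 April 2029.
The date termination becomes effective: 24 April 2029 + 7 days = 1 May 2029.

1 May 2029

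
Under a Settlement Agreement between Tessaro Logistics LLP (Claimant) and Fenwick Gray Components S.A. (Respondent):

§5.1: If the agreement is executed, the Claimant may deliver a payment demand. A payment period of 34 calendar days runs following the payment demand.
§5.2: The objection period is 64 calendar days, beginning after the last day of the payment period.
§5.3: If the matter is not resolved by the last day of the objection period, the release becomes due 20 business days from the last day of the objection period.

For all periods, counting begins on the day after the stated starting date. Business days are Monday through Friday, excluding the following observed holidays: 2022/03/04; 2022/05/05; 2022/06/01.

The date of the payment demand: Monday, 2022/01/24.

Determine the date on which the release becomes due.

Adding 34 calendar days to 2022/01/24 gives 2022/02/27, which is the last day of the payment period.
The last day of the objection period: 64 calendar days after 2022/02/27 is 2022/05/02.
From Monday, 2022/05/02, 20 business days (May 3, May 4, May 6, May 9, …, May 27, May 30, May 31, skipping weekends and the listed holiday on May 5) brings us to Tuesday, 2022/05/31, which is the date on which the release becomes due.

2022/05/31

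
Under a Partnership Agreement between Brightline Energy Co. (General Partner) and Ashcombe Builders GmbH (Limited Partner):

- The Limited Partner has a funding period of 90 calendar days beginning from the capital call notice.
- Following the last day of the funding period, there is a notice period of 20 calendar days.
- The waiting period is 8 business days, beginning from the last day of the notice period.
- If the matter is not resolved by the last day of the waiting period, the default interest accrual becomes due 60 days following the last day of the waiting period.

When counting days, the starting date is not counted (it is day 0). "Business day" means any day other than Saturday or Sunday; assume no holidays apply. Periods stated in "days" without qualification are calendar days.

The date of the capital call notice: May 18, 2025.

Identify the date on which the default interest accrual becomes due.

The last day of the funding period: May 18, 2025 + 90 days = Aug 16, 2025.
The last day of the notice period: Aug 16, 2025 + 20 days = Sep 5, 2025.
From Friday, Sep 5, 2025, 8 business days (Sep 8, Sep 9, Sep 10, Sep 11, Sep 12, Sep 15, Sep 16, Sep 17, skipping weekends) brings us to Wednesday, Sep 17, 2025, which is the last day of the waiting period.
The date on which the default interest accrual becomes due: 60 calendar days after Sep 17, 2025 is Nov 16, 2025.

Nov 16, 2025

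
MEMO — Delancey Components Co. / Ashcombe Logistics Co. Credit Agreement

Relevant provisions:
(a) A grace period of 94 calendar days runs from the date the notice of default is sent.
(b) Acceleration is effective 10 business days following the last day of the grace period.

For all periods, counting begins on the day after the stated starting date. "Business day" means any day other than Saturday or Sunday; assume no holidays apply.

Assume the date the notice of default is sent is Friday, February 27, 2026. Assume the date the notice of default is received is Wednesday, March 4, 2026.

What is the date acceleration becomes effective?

The last day of the grace period: 94 calendar days after February 27, 2026 is June 1, 2026.
The date acceleration becomes effective: counting 10 business days from Monday, June 1, 2026 (Jun 2, Jun 3, Jun 4, Jun 5, Jun 8, Jun 9, Jun 10, Jun 11, Jun 12, Jun 15, skipping weekends) reaches Monday, June 15, 2026.

June 15, 2026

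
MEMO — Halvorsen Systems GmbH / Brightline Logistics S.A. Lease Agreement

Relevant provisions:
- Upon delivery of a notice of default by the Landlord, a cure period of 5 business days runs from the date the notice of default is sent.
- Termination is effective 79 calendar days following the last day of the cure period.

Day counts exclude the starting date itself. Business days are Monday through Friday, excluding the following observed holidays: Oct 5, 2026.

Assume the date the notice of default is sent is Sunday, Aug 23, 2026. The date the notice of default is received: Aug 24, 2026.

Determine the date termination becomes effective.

Nov 15, 2026

The last day of the cure period: counting 5 business days from Sunday, Aug 23, 2026 (Aug 24, Aug 25, Aug 26, Aug 27, Aug 28, skipping weekends) reaches Friday, Aug 28, 2026.
The date termination becomes effective: 79 calendar days after Aug 28, 2026 is Nov 15, 2026.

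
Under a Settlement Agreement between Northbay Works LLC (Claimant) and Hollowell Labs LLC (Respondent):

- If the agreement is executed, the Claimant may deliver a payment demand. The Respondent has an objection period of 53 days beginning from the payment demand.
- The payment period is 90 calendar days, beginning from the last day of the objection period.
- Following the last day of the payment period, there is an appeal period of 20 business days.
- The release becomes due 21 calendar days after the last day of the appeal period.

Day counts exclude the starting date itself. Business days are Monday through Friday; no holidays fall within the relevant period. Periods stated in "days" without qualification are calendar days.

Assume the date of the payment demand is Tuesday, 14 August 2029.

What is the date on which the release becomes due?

22 February 2030

The last day of the objection period: 53 calendar days after 14 August 2029 is 6 October 2029.
The last day of the payment period: 6 October 2029 + 90 days = 4 January 2030.
The last day of the appeal period: counting 20 business days from Friday, 4 January 2030 (Jan 7, Jan 8, Jan 9, Jan 10, …, Jan 30, Jan 31, Feb 1, skipping weekends) reaches Friday, 1 February 2030.
Adding 21 calendar days to 1 February 2030 gives 22 February 2030, which is the date on which the release becomes due.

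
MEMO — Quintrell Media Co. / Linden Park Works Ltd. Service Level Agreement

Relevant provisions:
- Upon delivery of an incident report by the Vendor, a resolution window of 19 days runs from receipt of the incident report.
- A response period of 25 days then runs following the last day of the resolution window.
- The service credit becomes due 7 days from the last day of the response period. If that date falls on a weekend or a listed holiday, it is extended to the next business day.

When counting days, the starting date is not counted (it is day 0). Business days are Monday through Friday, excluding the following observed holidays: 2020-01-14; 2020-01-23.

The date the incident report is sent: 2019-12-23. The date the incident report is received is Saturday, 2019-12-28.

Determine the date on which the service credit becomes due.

2020-02-17

The last day of the resolution window: 2019-12-28 + 19 days = 2020-01-16.
The last day of the response period: 2020-01-16 + 25 days = 2020-02-10.
The date on which the service credit becomes due: 7 calendar days after 2020-02-10 is 2020-02-17. 2020-02-17 is a Monday and is not a listed holiday, so no roll-forward applies.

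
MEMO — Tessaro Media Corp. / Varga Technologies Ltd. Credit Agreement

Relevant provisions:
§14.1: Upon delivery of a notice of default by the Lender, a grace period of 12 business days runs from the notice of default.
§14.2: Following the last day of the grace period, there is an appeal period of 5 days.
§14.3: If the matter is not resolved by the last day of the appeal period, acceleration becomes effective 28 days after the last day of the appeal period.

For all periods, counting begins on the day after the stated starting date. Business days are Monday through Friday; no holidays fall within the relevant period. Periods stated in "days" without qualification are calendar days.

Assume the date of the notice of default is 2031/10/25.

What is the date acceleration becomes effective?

2031/12/14

The last day of the grace period: 12 business days after Saturday, 2031/10/25, skipping weekends — Oct 27, Oct 28, Oct 29, Oct 30, …, Nov 7, Nov 10, Nov 11 — lands on Tuesday, 2031/11/11.
The last day of the appeal period: 5 calendar days after 2031/11/11 is 2031/11/16.
The date acceleration becomes effective: 28 calendar days after 2031/11/16 is 2031/12/14.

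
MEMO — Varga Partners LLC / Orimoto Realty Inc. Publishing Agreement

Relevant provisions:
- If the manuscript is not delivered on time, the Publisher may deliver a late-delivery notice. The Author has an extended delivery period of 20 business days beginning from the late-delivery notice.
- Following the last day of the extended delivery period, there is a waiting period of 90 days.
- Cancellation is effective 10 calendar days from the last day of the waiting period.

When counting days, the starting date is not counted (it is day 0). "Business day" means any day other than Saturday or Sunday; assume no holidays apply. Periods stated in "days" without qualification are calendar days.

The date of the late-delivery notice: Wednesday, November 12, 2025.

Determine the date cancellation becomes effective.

March 20, 2026

The last day of the extended delivery period: 20 business days after Wednesday, November 12, 2025, skipping weekends — Nov 13, Nov 14, Nov 17, Nov 18, …, Dec 8, Dec 9, Dec 10 — lands on Wednesday, December 10, 2025.
The last day of the waiting period: December 10, 2025 + 90 days = March 10, 2026.
Adding 10 calendar days to March 10, 2026 gives March 20, 2026, which is the date cancellation becomes effective.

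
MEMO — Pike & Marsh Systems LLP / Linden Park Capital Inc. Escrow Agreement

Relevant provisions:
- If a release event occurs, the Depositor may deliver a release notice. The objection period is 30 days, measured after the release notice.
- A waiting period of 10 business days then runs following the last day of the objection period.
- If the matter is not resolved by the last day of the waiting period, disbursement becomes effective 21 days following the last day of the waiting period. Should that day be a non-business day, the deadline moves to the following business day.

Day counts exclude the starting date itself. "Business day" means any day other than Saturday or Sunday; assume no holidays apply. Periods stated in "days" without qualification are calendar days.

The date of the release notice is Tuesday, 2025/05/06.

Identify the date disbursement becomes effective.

2025/07/10

The last day of the objection period: 30 calendar days after 2025/05/06 is 2025/06/05.
The last day of the waiting period: counting 10 business days from Thursday, 2025/06/05 (Jun 6, Jun 9, Jun 10, Jun 11, Jun 12, Jun 13, Jun 16, Jun 17, Jun 18, Jun 19, skipping weekends) reaches Thursday, 2025/06/19.
The date disbursement becomes effective: 2025/06/19 + 21 days = 2025/07/10. 2025/07/10 is a Thursday, so no roll-forward applies.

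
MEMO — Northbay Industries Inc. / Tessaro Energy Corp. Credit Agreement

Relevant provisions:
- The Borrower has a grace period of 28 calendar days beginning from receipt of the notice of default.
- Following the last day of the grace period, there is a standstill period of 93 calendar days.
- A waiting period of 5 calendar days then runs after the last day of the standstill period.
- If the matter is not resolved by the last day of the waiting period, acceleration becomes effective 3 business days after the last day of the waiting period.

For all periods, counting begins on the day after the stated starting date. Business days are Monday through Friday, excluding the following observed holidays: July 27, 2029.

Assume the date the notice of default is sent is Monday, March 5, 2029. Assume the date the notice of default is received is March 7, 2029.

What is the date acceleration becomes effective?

July 16, 2029

Adding 28 calendar days to March 7, 2029 gives April 4, 2029, which is the last day of the grace period.
Adding 93 calendar days to April 4, 2029 gives July 6, 2029, which is the last day of the standstill period.
The last day of the waiting period: July 6, 2029 + 5 days = July 11, 2029.
From Wednesday, July 11, 2029, 3 business days (Jul 12, Jul 13, Jul 16, skipping weekends) brings us to Monday, July 16, 2029, which is the date acceleration becomes effective.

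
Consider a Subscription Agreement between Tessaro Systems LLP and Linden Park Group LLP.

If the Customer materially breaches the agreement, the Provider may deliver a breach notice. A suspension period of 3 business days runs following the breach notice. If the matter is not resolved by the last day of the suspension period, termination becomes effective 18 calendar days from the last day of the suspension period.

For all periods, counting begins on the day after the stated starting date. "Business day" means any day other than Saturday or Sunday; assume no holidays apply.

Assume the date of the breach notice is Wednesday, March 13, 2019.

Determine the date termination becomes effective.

The last day of the suspension period: counting 3 business days from Wednesday, March 13, 2019 (Mar 14, Mar 15, Mar 18, skipping weekends) reaches Monday, March 18, 2019.
The date termination becomes effective: March 18, 2019 + 18 days = April 5, 2019.

April 5, 2019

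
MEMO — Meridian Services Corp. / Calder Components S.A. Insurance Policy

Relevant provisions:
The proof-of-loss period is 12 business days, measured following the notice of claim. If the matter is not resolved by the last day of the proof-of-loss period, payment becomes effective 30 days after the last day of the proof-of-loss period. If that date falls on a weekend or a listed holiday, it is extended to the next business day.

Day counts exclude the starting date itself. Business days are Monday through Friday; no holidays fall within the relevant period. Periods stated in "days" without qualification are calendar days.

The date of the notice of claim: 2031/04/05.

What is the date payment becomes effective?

From Saturday, 2031/04/05, 12 business days (Apr 7, Apr 8, Apr 9, Apr 10, …, Apr 18, Apr 21, Apr 22, skipping weekends) brings us to Tuesday, 2031/04/22, which is the last day of the proof-of-loss period.
The date payment becomes effective: 2031/04/22 + 30 days = 2031/05/22. 2031/05/22 is a Thursday, so no roll-forward applies.

2031/05/22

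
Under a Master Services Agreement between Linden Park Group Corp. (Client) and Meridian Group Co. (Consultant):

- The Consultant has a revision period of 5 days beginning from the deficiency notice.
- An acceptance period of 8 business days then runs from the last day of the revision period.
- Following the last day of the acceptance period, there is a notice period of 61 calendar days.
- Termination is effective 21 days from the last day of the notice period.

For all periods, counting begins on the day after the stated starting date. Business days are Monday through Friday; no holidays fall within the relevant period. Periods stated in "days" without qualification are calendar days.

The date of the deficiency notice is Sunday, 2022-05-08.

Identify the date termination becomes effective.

The last day of the revision period: 5 calendar days after 2022-05-08 is 2022-05-13.
The last day of the acceptance period: 8 business days after Friday, 2022-05-13, skipping weekends — May 16, May 17, May 18, May 19, May 20, May 23, May 24, May 25 — lands on Wednesday, 2022-05-25.
Adding 61 calendar days to 2022-05-25 gives 2022-07-25, which is the last day of the notice period.
The date termination becomes effective: 21 calendar days after 2022-07-25 is 2022-08-15.

2022-08-15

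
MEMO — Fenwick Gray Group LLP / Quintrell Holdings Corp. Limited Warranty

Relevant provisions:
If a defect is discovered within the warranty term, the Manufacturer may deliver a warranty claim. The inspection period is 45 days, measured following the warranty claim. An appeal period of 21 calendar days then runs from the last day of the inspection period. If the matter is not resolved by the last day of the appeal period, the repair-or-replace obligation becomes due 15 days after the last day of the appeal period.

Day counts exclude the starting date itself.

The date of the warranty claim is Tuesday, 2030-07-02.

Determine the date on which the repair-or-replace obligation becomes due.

Adding 45 calendar days to 2030-07-02 gives 2030-08-16, which is the last day of the inspection period.
Adding 21 calendar days to 2030-08-16 gives 2030-09-06, which is the last day of the appeal period.
The date on which the repair-or-replace obligation becomes due: 2030-09-06 + 15 days = 2030-09-21.

2030-09-21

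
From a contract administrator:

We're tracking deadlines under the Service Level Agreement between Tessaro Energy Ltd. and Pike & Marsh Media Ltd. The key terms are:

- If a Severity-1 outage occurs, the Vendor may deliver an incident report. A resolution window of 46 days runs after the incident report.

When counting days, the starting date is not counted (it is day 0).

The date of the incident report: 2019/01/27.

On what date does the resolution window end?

The last day of the resolution window: 46 calendar days after 2019/01/27 is 2019/03/14.

2019/03/14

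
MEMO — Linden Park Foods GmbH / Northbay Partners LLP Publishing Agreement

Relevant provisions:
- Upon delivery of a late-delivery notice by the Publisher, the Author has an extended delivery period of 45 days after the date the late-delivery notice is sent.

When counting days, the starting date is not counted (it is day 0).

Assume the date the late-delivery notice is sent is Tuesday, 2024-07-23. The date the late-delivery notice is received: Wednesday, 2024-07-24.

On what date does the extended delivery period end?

The last day of the extended delivery period: 2024-07-23 + 45 days = 2024-09-06.

2024-09-06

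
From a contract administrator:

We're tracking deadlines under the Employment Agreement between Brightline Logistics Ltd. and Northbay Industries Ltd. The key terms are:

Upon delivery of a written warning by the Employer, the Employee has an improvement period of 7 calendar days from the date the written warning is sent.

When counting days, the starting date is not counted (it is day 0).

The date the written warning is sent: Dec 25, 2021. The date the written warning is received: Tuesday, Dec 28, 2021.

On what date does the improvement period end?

Jan 1, 2022

The last day of the improvement period: 7 calendar days after Dec 25, 2021 is Jan 1, 2022.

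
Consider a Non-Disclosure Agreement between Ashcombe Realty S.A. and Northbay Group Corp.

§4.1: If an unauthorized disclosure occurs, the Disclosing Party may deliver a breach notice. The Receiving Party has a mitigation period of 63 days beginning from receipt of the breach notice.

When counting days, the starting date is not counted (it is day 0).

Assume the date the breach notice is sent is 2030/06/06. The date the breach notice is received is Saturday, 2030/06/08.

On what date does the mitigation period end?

Adding 63 calendar days to 2030/06/08 gives 2030/08/10, which is the last day of the mitigation period.

2030/08/10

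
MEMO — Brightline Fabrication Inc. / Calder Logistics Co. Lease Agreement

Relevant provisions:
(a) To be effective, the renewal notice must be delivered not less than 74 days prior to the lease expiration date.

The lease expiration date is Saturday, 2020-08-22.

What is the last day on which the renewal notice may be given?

2020-08-22 minus 74 days is 2020-06-09.

2020-06-09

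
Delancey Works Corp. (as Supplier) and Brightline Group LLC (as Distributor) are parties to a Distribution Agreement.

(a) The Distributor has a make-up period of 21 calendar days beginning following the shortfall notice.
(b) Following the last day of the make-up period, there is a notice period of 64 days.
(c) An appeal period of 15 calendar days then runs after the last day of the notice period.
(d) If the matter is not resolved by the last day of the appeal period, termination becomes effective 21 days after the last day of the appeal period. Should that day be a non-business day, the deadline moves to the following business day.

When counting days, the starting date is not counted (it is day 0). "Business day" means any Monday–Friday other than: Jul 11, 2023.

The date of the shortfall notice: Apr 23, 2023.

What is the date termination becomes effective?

Aug 22, 2023

Adding 21 calendar days to Apr 23, 2023 gives May 14, 2023, which is the last day of the make-up period.
The last day of the notice period: May 14, 2023 + 64 days = Jul 17, 2023.
Adding 15 calendar days to Jul 17, 2023 gives Aug 1, 2023, which is the last day of the appeal period.
Adding 21 calendar days to Aug 1, 2023 gives Aug 22, 2023, which is the date termination becomes effective. Aug 22, 2023 is a Tuesday and is not a listed holiday, so no roll-forward applies.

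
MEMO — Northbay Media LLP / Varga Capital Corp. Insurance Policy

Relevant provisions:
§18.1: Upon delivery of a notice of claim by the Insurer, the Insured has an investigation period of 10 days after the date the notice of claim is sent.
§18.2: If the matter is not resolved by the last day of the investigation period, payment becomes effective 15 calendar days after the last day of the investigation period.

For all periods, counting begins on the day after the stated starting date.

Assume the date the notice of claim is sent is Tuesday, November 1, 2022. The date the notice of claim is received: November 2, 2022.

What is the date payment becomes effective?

November 26, 2022

Adding 10 calendar days to November 1, 2022 gives November 11, 2022, which is the last day of the investigation period.
Adding 15 calendar days to November 11, 2022 gives November 26, 2022, which is the date payment becomes effective.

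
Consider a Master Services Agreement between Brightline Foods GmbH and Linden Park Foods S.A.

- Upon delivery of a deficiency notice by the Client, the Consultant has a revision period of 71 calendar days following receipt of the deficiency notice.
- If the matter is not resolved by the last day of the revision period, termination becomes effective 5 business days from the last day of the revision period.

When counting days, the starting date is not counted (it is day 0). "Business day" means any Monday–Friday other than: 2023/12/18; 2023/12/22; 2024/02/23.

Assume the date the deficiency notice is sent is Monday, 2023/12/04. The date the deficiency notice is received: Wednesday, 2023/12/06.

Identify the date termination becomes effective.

Adding 71 calendar days to 2023/12/06 gives 2024/02/15, which is the last day of the revision period.
From Thursday, 2024/02/15, 5 business days (Feb 16, Feb 19, Feb 20, Feb 21, Feb 22, skipping weekends) brings us to Thursday, 2024/02/22, which is the date termination becomes effective.

2024/02/22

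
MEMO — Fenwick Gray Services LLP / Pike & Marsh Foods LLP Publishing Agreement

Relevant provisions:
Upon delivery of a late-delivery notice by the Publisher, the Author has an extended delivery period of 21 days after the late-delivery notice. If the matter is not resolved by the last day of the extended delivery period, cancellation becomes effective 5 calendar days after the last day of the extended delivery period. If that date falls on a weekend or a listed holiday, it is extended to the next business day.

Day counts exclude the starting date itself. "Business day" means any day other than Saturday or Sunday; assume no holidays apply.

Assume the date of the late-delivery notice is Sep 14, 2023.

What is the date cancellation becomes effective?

Oct 10, 2023

The last day of the extended delivery period: 21 calendar days after Sep 14, 2023 is Oct 5, 2023.
Adding 5 calendar days to Oct 5, 2023 gives Oct 10, 2023, which is the date cancellation becomes effective. Oct 10, 2023 is a Tuesday, so no roll-forward applies.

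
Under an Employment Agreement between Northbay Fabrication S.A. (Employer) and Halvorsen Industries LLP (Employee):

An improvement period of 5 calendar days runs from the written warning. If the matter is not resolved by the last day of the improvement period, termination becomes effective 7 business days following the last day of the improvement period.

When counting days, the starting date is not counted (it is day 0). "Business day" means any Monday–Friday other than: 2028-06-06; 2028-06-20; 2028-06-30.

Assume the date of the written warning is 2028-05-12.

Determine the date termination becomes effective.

2028-05-26

The last day of the improvement period: 5 calendar days after 2028-05-12 is 2028-05-17.
From Wednesday, 2028-05-17, 7 business days (May 18, May 19, May 22, May 23, May 24, May 25, May 26, skipping weekends) brings us to Friday, 2028-05-26, which is the date termination becomes effective.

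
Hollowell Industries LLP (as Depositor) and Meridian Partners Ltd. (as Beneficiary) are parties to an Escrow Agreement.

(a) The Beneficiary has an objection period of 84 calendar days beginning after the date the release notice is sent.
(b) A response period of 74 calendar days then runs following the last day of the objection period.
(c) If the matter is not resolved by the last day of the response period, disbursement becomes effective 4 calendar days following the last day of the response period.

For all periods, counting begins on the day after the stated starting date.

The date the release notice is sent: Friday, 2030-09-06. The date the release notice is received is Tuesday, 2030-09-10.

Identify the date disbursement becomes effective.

2031-02-15

Adding 84 calendar days to 2030-09-06 gives 2030-11-29, which is the last day of the objection period.
The last day of the response period: 2030-11-29 + 74 days = 2031-02-11.
The date disbursement becomes effective: 4 calendar days after 2031-02-11 is 2031-02-15.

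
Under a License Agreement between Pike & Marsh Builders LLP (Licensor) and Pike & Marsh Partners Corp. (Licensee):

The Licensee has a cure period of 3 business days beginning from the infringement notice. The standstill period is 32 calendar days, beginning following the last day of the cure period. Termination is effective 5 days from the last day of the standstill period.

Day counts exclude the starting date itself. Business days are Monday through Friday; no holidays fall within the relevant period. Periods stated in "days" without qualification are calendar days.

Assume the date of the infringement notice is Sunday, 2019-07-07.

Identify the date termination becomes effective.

2019-08-16

The last day of the cure period: counting 3 business days from Sunday, 2019-07-07 (Jul 8, Jul 9, Jul 10, skipping weekends) reaches Wednesday, 2019-07-10.
The last day of the standstill period: 32 calendar days after 2019-07-10 is 2019-08-11.
Adding 5 calendar days to 2019-08-11 gives 2019-08-16, which is the date termination becomes effective.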